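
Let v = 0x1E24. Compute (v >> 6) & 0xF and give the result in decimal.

v = 1111000100100
Shift right by 6: 1111000
Mask low 4 bits: 1000 = 8

8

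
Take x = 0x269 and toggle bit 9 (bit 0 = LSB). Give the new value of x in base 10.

x = 1001101001
bit 9 is currently 1; toggle it via x ^ (1 << 9) = x ^ 512
→ 0001101001 = 105

105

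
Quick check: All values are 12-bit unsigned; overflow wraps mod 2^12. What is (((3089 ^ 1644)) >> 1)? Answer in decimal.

1342

3089 = 110000010001
1644 = 011001101100
→ ^ → 101001111101 = 2685
→ >> 1 → 010100111110 = 1342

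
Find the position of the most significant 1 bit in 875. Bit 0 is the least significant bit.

9

875 = 1101101011
The topmost 1 is at position 9 (since 2^9 = 512 ≤ 875 < 1024).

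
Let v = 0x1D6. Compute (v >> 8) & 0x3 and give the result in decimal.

1

v = 0000111010110
Shift right by 8: 00001
Mask low 2 bits: 01 = 1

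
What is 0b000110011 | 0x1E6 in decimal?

a = 000110011
0x1E6 = 111100110
 OR → 111110111 = 503

503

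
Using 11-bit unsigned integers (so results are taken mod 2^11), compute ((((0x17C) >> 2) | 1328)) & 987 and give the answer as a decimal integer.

347

0x17C = 00101111100
→ >> 2 → 00001011111 = 95
1328 = 10100110000
→ | → 10101111111 = 1407
987 = 01111011011
→ & → 00101011011 = 347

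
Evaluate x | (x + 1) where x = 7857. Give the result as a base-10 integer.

7859

x = 1111010110001 = 7857
x + 1 = 1111010110010
OR    = 1111010110011 = 7859
(x | (x + 1) sets the lowest cleared bit.)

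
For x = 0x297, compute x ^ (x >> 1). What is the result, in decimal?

x = 1010010111 = 663
x>>1 = 0101001011
XOR  = 1111011100 = 988
(x ^ (x >> 1) gives the standard binary-reflected Gray code of x.)

988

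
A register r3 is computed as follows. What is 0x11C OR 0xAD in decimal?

0x11C = 100011100
0xAD = 010101101
 OR → 110111101 = 445

445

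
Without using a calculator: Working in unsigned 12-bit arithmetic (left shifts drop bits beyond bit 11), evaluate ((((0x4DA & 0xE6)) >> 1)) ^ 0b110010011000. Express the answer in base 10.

0x4DA = 010011011010
0xE6 = 000011100110
→ & → 000011000010 = 194
→ >> 1 → 000001100001 = 97
0b110010011000 = 110010011000
→ ^ → 110011111001 = 3321

3321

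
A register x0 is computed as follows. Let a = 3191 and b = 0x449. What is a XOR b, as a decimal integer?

2110

3191 = 110001110111
0x449 = 010001001001
XOR → 100000111110 = 2110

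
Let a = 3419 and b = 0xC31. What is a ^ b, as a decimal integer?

362

3419 = 110101011011
0xC31 = 110000110001
XOR → 000101101010 = 362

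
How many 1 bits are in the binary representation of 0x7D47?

10

0x7D47 = 111110101000111
Count the 1s: 1 + 1 + 1 + 1 + 1 + 1 + 1 + 1 + 1 + 1 = 10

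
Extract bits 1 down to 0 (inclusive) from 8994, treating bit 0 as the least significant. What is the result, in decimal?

v = 10001100100010
Shift right by 0: 10001100100010
Mask low 2 bits: 10 = 2

2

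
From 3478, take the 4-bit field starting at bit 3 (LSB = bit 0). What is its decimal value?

v = 00110110010110
Shift right by 3: 00110110010
Mask low 4 bits: 0010 = 2

2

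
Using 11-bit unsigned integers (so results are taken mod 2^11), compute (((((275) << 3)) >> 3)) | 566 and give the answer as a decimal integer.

275 = 00100010011
→ << 3 (mod 2^11) → 00010011000 = 152
→ >> 3 → 00000010011 = 19
566 = 01000110110
→ | → 01000110111 = 567

567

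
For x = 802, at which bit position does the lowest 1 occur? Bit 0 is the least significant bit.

802 = 1100100010
Trailing zeros: 1, so the lowest set bit is bit 1 (value 2).

1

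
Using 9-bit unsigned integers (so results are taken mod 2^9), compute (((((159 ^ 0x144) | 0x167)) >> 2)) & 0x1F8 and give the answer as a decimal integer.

120

159 = 010011111
0x144 = 101000100
→ ^ → 111011011 = 475
0x167 = 101100111
→ | → 111111111 = 511
→ >> 2 → 001111111 = 127
0x1F8 = 111111000
→ & → 001111000 = 120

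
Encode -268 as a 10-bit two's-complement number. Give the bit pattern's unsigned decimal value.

268 in 10 bits: 0100001100
Invert: 1011110011
Add 1:  1011110100 = 756
(Check: 2^10 - 268 = 1024 - 268 = 756.)

756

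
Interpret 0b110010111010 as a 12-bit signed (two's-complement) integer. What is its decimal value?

-838

pattern = 110010111010 (MSB is 1 ⇒ negative)
Invert: 001101000101, add 1 → 001101000110 = 838, so the value is -838.
(Equivalently: 3258 - 2^12 = 3258 - 4096 = -838.)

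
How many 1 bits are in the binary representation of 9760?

4

9760 = 10011000100000
Count the 1s: 1 + 1 + 1 + 1 = 4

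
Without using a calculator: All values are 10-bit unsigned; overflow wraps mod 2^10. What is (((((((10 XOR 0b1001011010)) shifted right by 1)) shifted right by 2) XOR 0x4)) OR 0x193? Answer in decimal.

10 = 0000001010
0b1001011010 = 1001011010
→ XOR → 1001010000 = 592
→ shifted right by 1 → 0100101000 = 296
→ shifted right by 2 → 0001001010 = 74
0x4 = 0000000100
→ XOR → 0001001110 = 78
0x193 = 0110010011
→ OR → 0111011111 = 479

479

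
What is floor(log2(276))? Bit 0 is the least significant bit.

276 = 100010100
The topmost 1 is at position 8 (since 2^8 = 256 ≤ 276 < 512).

8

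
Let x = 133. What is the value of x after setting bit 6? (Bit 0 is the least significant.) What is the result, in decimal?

x = 010000101
bit 6 is currently 0; set it via x | (1 << 6) = x | 64
→ 011000101 = 197

197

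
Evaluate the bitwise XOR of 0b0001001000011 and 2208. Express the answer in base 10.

a = 001001000011
2208 = 100010100000
XOR → 101011100011 = 2787

2787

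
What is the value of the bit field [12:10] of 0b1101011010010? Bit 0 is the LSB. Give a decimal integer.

6

v = 1101011010010
Shift right by 10: 110
Mask low 3 bits: 110 = 6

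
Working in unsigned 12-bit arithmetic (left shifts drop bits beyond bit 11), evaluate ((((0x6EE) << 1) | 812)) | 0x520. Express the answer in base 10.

4092

0x6EE = 011011101110
→ << 1 (mod 2^12) → 110111011100 = 3548
812 = 001100101100
→ | → 111111111100 = 4092
0x520 = 010100100000
→ | → 111111111100 = 4092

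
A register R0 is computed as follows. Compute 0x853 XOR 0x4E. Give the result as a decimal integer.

0x853 = 100001010011
0x4E = 000001001110
XOR → 100000011101 = 2077

2077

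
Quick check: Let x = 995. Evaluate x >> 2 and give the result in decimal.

248

995 = 1111100011
shift right by 2 → 0011111000 = 248
(equivalently, floor(995 / 4))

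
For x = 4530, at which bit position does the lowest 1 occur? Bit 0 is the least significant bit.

4530 = 1000110110010
Trailing zeros: 1, so the lowest set bit is bit 1 (value 2).

1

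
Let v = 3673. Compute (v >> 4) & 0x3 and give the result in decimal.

1

v = 111001011001
Shift right by 4: 11100101
Mask low 2 bits: 01 = 1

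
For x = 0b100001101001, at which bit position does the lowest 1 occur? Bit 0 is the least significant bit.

0

0b100001101001 = 100001101001
Trailing zeros: 0, so the lowest set bit is bit 0 (value 1).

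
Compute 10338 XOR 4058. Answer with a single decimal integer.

10168

10338 = 10100001100010
4058 = 00111111011010
XOR → 10011110111000 = 10168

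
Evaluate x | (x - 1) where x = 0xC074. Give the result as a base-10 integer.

x = 1100000001110100 = 49268
x - 1 = 1100000001110011
OR    = 1100000001110111 = 49271
(x | (x - 1) sets all bits below the lowest set bit.)

49271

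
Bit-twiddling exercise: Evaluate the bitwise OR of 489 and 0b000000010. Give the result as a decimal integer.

489 = 111101001
b = 000000010
 OR → 111101011 = 491

491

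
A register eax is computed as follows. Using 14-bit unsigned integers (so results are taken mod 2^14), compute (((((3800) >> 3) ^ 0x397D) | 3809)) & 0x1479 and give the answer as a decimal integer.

5217

3800 = 00111011011000
→ >> 3 → 00000111011011 = 475
0x397D = 11100101111101
→ ^ → 11100010100110 = 14502
3809 = 00111011100001
→ | → 11111011100111 = 16103
0x1479 = 01010001111001
→ & → 01010001100001 = 5217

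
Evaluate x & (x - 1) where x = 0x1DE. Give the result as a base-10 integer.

x = 111011110 = 478
x - 1 = 111011101
AND   = 111011100 = 476
(x & (x - 1) clears the lowest set bit of x.)

476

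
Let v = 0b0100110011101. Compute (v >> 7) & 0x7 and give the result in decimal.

v = 0100110011101
Shift right by 7: 010011
Mask low 3 bits: 011 = 3

3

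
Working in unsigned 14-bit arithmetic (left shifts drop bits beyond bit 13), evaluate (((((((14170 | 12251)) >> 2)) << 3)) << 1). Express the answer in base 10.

14170 = 11011101011010
12251 = 10111111011011
→ | → 11111111011011 = 16347
→ >> 2 → 00111111110110 = 4086
→ << 3 (mod 2^14) → 11111110110000 = 16304
→ << 1 (mod 2^14) → 11111101100000 = 16224

16224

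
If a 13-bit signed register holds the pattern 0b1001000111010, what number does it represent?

-3526

pattern = 1001000111010 (MSB is 1 ⇒ negative)
Invert: 0110111000101, add 1 → 0110111000110 = 3526, so the value is -3526.
(Equivalently: 4666 - 2^13 = 4666 - 8192 = -3526.)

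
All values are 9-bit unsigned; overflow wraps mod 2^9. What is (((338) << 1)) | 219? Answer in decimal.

338 = 101010010
→ << 1 (mod 2^9) → 010100100 = 164
219 = 011011011
→ | → 011111111 = 255

255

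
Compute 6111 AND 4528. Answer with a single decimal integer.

4496

6111 = 1011111011111
4528 = 1000110110000
AND → 1000110010000 = 4496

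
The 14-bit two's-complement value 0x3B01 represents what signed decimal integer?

pattern = 11101100000001 (MSB is 1 ⇒ negative)
Invert: 00010011111110, add 1 → 00010011111111 = 1279, so the value is -1279.
(Equivalently: 15105 - 2^14 = 15105 - 16384 = -1279.)

-1279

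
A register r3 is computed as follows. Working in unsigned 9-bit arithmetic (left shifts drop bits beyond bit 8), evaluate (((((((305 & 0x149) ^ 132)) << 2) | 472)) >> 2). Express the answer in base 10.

119

305 = 100110001
0x149 = 101001001
→ & → 100000001 = 257
132 = 010000100
→ ^ → 110000101 = 389
→ << 2 (mod 2^9) → 000010100 = 20
472 = 111011000
→ | → 111011100 = 476
→ >> 2 → 001110111 = 119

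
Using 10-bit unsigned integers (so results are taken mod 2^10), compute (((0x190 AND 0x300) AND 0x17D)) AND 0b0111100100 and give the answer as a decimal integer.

0x190 = 0110010000
0x300 = 1100000000
→ AND → 0100000000 = 256
0x17D = 0101111101
→ AND → 0100000000 = 256
0b0111100100 = 0111100100
→ AND → 0100000000 = 256

256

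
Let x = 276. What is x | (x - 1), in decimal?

279

x = 100010100 = 276
x - 1 = 100010011
OR    = 100010111 = 279
(x | (x - 1) sets all bits below the lowest set bit.)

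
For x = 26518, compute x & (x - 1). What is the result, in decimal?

x = 110011110010110 = 26518
x - 1 = 110011110010101
AND   = 110011110010100 = 26516
(x & (x - 1) clears the lowest set bit of x.)

26516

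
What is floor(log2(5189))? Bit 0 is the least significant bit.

12

5189 = 1010001000101
The topmost 1 is at position 12 (since 2^12 = 4096 ≤ 5189 < 8192).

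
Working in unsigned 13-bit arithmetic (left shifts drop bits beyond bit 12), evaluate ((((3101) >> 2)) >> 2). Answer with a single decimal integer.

3101 = 0110000011101
→ >> 2 → 0001100000111 = 775
→ >> 2 → 0000011000001 = 193

193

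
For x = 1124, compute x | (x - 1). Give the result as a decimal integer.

1127

x = 10001100100 = 1124
x - 1 = 10001100011
OR    = 10001100111 = 1127
(x | (x - 1) sets all bits below the lowest set bit.)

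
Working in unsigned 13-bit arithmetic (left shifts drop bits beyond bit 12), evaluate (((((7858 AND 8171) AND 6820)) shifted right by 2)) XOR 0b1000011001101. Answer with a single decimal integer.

5733

7858 = 1111010110010
8171 = 1111111101011
→ AND → 1111010100010 = 7842
6820 = 1101010100100
→ AND → 1101010100000 = 6816
→ shifted right by 2 → 0011010101000 = 1704
0b1000011001101 = 1000011001101
→ XOR → 1011001100101 = 5733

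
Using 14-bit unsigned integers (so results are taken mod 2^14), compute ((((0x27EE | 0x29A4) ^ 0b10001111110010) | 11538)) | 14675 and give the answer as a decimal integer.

15711

0x27EE = 10011111101110
0x29A4 = 10100110100100
→ | → 10111111101110 = 12270
0b10001111110010 = 10001111110010
→ ^ → 00110000011100 = 3100
11538 = 10110100010010
→ | → 10110100011110 = 11550
14675 = 11100101010011
→ | → 11110101011111 = 15711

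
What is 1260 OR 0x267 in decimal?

1775

1260 = 10011101100
0x267 = 01001100111
 OR → 11011101111 = 1775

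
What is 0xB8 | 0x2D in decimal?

189

0xB8 = 10111000
0x2D = 00101101
 OR → 10111101 = 189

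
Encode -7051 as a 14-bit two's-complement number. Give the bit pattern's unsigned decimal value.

9333

7051 in 14 bits: 01101110001011
Invert: 10010001110100
Add 1:  10010001110101 = 9333
(Check: 2^14 - 7051 = 16384 - 7051 = 9333.)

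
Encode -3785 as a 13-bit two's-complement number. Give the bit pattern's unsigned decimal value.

4407

3785 in 13 bits: 0111011001001
Invert: 1000100110110
Add 1:  1000100110111 = 4407
(Check: 2^13 - 3785 = 8192 - 3785 = 4407.)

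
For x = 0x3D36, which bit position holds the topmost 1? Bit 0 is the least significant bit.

0x3D36 = 11110100110110
The topmost 1 is at position 13 (since 2^13 = 8192 ≤ 15670 < 16384).

13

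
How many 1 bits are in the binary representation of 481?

5

481 = 111100001
Count the 1s: 1 + 1 + 1 + 1 + 1 = 5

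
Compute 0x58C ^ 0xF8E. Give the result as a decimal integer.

0x58C = 010110001100
0xF8E = 111110001110
XOR → 101000000010 = 2562

2562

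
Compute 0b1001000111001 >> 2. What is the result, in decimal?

x = 1001000111001
shift right by 2 → 0010010001110 = 1166
(equivalently, floor(4665 / 4))

1166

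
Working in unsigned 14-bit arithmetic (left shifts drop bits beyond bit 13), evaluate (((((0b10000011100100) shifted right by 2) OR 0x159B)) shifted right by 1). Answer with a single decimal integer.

3805

0b10000011100100 = 10000011100100
→ shifted right by 2 → 00100000111001 = 2105
0x159B = 01010110011011
→ OR → 01110110111011 = 7611
→ shifted right by 1 → 00111011011101 = 3805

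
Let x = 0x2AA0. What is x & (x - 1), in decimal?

x = 10101010100000 = 10912
x - 1 = 10101010011111
AND   = 10101010000000 = 10880
(x & (x - 1) clears the lowest set bit of x.)

10880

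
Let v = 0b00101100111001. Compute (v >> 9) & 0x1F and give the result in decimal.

5

v = 00101100111001
Shift right by 9: 00101
Mask low 5 bits: 00101 = 5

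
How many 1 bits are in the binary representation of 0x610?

3

0x610 = 11000010000
Count the 1s: 1 + 1 + 1 = 3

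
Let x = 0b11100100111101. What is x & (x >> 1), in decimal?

6172

x = 11100100111101 = 14653
x>>1 = 01110010011110
AND  = 01100000011100 = 6172
(x & (x >> 1) has a 1 wherever x has two consecutive 1 bits.)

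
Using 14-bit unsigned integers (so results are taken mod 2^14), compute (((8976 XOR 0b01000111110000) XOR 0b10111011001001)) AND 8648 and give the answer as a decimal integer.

8976 = 10001100010000
0b01000111110000 = 01000111110000
→ XOR → 11001011100000 = 13024
0b10111011001001 = 10111011001001
→ XOR → 01110000101001 = 7209
8648 = 10000111001000
→ AND → 00000000001000 = 8

8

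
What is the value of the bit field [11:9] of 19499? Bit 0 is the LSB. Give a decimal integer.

6

v = 100110000101011
Shift right by 9: 100110
Mask low 3 bits: 110 = 6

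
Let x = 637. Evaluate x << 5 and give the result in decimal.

20384

637 = 000001001111101
shift left by 5 → 100111110100000 = 20384
(equivalently, 637 × 2^5 = 637 × 32)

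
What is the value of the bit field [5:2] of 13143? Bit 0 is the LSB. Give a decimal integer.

5

v = 11001101010111
Shift right by 2: 110011010101
Mask low 4 bits: 0101 = 5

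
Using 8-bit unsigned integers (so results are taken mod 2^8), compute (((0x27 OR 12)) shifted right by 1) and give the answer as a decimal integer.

0x27 = 00100111
12 = 00001100
→ OR → 00101111 = 47
→ shifted right by 1 → 00010111 = 23

23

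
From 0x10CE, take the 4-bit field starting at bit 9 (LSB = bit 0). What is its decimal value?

8

v = 0001000011001110
Shift right by 9: 0001000
Mask low 4 bits: 1000 = 8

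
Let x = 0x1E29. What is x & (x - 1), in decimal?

x = 1111000101001 = 7721
x - 1 = 1111000101000
AND   = 1111000101000 = 7720
(x & (x - 1) clears the lowest set bit of x.)

7720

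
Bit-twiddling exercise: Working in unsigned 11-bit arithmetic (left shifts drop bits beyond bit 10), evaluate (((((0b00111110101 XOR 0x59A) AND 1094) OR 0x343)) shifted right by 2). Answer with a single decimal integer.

465

0b00111110101 = 00111110101
0x59A = 10110011010
→ XOR → 10001101111 = 1135
1094 = 10001000110
→ AND → 10001000110 = 1094
0x343 = 01101000011
→ OR → 11101000111 = 1863
→ shifted right by 2 → 00111010001 = 465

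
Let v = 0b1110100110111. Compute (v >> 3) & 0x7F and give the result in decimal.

38

v = 1110100110111
Shift right by 3: 1110100110
Mask low 7 bits: 0100110 = 38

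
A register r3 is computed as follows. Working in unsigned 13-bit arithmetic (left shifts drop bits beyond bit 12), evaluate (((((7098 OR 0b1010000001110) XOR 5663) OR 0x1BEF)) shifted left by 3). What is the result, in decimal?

7098 = 1101110111010
0b1010000001110 = 1010000001110
→ OR → 1111110111110 = 8126
5663 = 1011000011111
→ XOR → 0100110100001 = 2465
0x1BEF = 1101111101111
→ OR → 1101111101111 = 7151
→ shifted left by 3 (mod 2^13) → 1111101111000 = 8056

8056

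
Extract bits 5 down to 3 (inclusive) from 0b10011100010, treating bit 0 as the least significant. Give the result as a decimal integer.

v = 10011100010
Shift right by 3: 10011100
Mask low 3 bits: 100 = 4

4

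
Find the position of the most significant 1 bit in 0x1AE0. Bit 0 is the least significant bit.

12

0x1AE0 = 1101011100000
The topmost 1 is at position 12 (since 2^12 = 4096 ≤ 6880 < 8192).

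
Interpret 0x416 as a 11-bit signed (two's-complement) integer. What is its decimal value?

-1002

pattern = 10000010110 (MSB is 1 ⇒ negative)
Invert: 01111101001, add 1 → 01111101010 = 1002, so the value is -1002.
(Equivalently: 1046 - 2^11 = 1046 - 2048 = -1002.)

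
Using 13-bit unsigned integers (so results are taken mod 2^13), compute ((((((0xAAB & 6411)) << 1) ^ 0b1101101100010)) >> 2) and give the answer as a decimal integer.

0xAAB = 0101010101011
6411 = 1100100001011
→ & → 0100000001011 = 2059
→ << 1 (mod 2^13) → 1000000010110 = 4118
0b1101101100010 = 1101101100010
→ ^ → 0101101110100 = 2932
→ >> 2 → 0001011011101 = 733

733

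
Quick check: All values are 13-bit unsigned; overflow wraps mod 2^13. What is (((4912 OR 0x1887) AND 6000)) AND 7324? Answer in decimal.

4912 = 1001100110000
0x1887 = 1100010000111
→ OR → 1101110110111 = 7095
6000 = 1011101110000
→ AND → 1001100110000 = 4912
7324 = 1110010011100
→ AND → 1000000010000 = 4112

4112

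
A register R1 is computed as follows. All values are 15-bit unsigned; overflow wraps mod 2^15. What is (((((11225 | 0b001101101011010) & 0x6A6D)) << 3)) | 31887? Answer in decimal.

32463

11225 = 010101111011001
0b001101101011010 = 001101101011010
→ | → 011101111011011 = 15323
0x6A6D = 110101001101101
→ & → 010101001001001 = 10825
→ << 3 (mod 2^15) → 101001001001000 = 21064
31887 = 111110010001111
→ | → 111111011001111 = 32463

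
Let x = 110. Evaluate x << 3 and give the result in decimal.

110 = 0001101110
shift left by 3 → 1101110000 = 880
(equivalently, 110 × 2^3 = 110 × 8)

880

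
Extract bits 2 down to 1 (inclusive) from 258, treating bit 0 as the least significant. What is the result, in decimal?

v = 100000010
Shift right by 1: 10000001
Mask low 2 bits: 01 = 1

1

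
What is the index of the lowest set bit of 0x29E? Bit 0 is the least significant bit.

0x29E = 1010011110
Trailing zeros: 1, so the lowest set bit is bit 1 (value 2).

1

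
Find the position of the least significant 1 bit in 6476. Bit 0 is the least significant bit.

6476 = 1100101001100
Trailing zeros: 2, so the lowest set bit is bit 2 (value 4).

2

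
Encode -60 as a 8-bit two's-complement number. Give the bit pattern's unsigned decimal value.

60 in 8 bits: 00111100
Invert: 11000011
Add 1:  11000100 = 196
(Check: 2^8 - 60 = 256 - 60 = 196.)

196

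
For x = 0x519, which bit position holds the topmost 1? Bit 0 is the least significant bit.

0x519 = 10100011001
The topmost 1 is at position 10 (since 2^10 = 1024 ≤ 1305 < 2048).

10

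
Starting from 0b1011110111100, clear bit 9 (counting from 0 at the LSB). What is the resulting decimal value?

5564

x = 1011110111100
bit 9 is currently 1; clear it via x & ~(1 << 9) = x & ~512
→ 1010110111100 = 5564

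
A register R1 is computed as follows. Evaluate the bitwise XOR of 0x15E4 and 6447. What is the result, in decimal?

0x15E4 = 1010111100100
6447 = 1100100101111
XOR → 0110011001011 = 3275

3275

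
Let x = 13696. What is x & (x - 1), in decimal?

13568

x = 11010110000000 = 13696
x - 1 = 11010101111111
AND   = 11010100000000 = 13568
(x & (x - 1) clears the lowest set bit of x.)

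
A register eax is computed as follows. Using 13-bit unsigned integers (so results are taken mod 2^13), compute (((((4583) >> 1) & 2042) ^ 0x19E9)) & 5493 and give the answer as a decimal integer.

4583 = 1000111100111
→ >> 1 → 0100011110011 = 2291
2042 = 0011111111010
→ & → 0000011110010 = 242
0x19E9 = 1100111101001
→ ^ → 1100100011011 = 6427
5493 = 1010101110101
→ & → 1000100010001 = 4369

4369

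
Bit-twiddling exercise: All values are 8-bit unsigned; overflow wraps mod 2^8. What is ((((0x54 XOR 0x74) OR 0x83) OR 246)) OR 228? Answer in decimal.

247

0x54 = 01010100
0x74 = 01110100
→ XOR → 00100000 = 32
0x83 = 10000011
→ OR → 10100011 = 163
246 = 11110110
→ OR → 11110111 = 247
228 = 11100100
→ OR → 11110111 = 247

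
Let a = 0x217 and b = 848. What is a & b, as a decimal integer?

528

0x217 = 1000010111
848 = 1101010000
AND → 1000010000 = 528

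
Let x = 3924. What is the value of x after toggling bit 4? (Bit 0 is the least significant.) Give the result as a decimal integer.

x = 111101010100
bit 4 is currently 1; toggle it via x ^ (1 << 4) = x ^ 16
→ 111101000100 = 3908

3908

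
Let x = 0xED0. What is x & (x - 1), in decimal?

x = 111011010000 = 3792
x - 1 = 111011001111
AND   = 111011000000 = 3776
(x & (x - 1) clears the lowest set bit of x.)

3776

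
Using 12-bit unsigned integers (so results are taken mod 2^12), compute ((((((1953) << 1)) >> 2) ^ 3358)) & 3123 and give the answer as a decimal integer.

1953 = 011110100001
→ << 1 (mod 2^12) → 111101000010 = 3906
→ >> 2 → 001111010000 = 976
3358 = 110100011110
→ ^ → 111011001110 = 3790
3123 = 110000110011
→ & → 110000000010 = 3074

3074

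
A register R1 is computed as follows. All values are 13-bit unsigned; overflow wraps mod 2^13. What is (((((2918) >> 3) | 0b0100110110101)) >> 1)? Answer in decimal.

2918 = 0101101100110
→ >> 3 → 0000101101100 = 364
0b0100110110101 = 0100110110101
→ | → 0100111111101 = 2557
→ >> 1 → 0010011111110 = 1278

1278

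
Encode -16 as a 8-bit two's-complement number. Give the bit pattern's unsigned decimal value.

240

16 in 8 bits: 00010000
Invert: 11101111
Add 1:  11110000 = 240
(Check: 2^8 - 16 = 256 - 16 = 240.)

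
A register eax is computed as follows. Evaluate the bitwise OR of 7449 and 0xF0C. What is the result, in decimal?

7965

7449 = 1110100011001
0xF0C = 0111100001100
 OR → 1111100011101 = 7965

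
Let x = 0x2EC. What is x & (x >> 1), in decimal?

x = 1011101100 = 748
x>>1 = 0101110110
AND  = 0001100100 = 100
(x & (x >> 1) has a 1 wherever x has two consecutive 1 bits.)

100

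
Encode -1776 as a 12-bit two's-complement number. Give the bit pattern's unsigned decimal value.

2320

1776 in 12 bits: 011011110000
Invert: 100100001111
Add 1:  100100010000 = 2320
(Check: 2^12 - 1776 = 4096 - 1776 = 2320.)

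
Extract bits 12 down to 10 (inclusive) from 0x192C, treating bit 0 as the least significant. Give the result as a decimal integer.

6

v = 1100100101100
Shift right by 10: 110
Mask low 3 bits: 110 = 6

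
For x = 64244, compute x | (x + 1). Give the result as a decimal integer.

x = 1111101011110100 = 64244
x + 1 = 1111101011110101
OR    = 1111101011110101 = 64245
(x | (x + 1) sets the lowest cleared bit.)

64245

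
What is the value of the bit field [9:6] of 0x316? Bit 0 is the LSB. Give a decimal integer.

v = 01100010110
Shift right by 6: 01100
Mask low 4 bits: 1100 = 12

12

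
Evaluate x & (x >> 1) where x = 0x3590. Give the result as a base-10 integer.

x = 11010110010000 = 13712
x>>1 = 01101011001000
AND  = 01000010000000 = 4224
(x & (x >> 1) has a 1 wherever x has two consecutive 1 bits.)

4224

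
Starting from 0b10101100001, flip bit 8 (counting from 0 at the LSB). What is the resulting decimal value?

x = 10101100001
bit 8 is currently 1; toggle it via x ^ (1 << 8) = x ^ 256
→ 10001100001 = 1121

1121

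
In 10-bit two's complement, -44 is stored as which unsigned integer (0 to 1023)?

44 in 10 bits: 0000101100
Invert: 1111010011
Add 1:  1111010100 = 980
(Check: 2^10 - 44 = 1024 - 44 = 980.)

980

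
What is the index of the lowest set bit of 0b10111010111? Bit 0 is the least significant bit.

0b10111010111 = 10111010111
Trailing zeros: 0, so the lowest set bit is bit 0 (value 1).

0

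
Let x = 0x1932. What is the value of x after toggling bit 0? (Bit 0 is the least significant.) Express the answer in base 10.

6451

x = 01100100110010
bit 0 is currently 0; toggle it via x ^ (1 << 0) = x ^ 1
→ 01100100110011 = 6451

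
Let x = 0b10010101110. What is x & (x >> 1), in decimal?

x = 10010101110 = 1198
x>>1 = 01001010111
AND  = 00000000110 = 6
(x & (x >> 1) has a 1 wherever x has two consecutive 1 bits.)

6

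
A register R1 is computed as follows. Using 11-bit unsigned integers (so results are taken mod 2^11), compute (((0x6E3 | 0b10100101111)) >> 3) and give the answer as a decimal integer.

0x6E3 = 11011100011
0b10100101111 = 10100101111
→ | → 11111101111 = 2031
→ >> 3 → 00011111101 = 253

253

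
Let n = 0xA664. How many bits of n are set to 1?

0xA664 = 1010011001100100
Count the 1s: 1 + 1 + 1 + 1 + 1 + 1 + 1 = 7

7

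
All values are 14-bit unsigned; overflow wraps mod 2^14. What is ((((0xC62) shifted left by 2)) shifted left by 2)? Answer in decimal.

0xC62 = 00110001100010
→ shifted left by 2 (mod 2^14) → 11000110001000 = 12680
→ shifted left by 2 (mod 2^14) → 00011000100000 = 1568

1568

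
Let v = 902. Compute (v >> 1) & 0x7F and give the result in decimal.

67

v = 01110000110
Shift right by 1: 0111000011
Mask low 7 bits: 1000011 = 67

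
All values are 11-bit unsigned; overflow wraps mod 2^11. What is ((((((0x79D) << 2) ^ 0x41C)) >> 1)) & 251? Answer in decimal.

0x79D = 11110011101
→ << 2 (mod 2^11) → 11001110100 = 1652
0x41C = 10000011100
→ ^ → 01001101000 = 616
→ >> 1 → 00100110100 = 308
251 = 00011111011
→ & → 00000110000 = 48

48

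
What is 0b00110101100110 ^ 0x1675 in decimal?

a = 0110101100110
0x1675 = 1011001110101
XOR → 1101100010011 = 6931

6931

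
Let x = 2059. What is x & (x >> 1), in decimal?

1

x = 100000001011 = 2059
x>>1 = 010000000101
AND  = 000000000001 = 1
(x & (x >> 1) has a 1 wherever x has two consecutive 1 bits.)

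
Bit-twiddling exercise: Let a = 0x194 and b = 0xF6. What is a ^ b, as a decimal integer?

0x194 = 110010100
0xF6 = 011110110
XOR → 101100010 = 354

354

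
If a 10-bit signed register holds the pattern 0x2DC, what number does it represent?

-292

pattern = 1011011100 (MSB is 1 ⇒ negative)
Invert: 0100100011, add 1 → 0100100100 = 292, so the value is -292.
(Equivalently: 732 - 2^10 = 732 - 1024 = -292.)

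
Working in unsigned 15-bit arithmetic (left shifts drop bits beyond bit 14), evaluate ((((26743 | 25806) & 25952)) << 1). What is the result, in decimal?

26743 = 110100001110111
25806 = 110010011001110
→ | → 110110011111111 = 27903
25952 = 110010101100000
→ & → 110010001100000 = 25696
→ << 1 (mod 2^15) → 100100011000000 = 18624

18624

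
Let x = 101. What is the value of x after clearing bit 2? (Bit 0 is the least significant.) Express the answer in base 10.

97

x = 01100101
bit 2 is currently 1; clear it via x & ~(1 << 2) = x & ~4
→ 01100001 = 97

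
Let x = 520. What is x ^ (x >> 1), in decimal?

780

x = 1000001000 = 520
x>>1 = 0100000100
XOR  = 1100001100 = 780
(x ^ (x >> 1) gives the standard binary-reflected Gray code of x.)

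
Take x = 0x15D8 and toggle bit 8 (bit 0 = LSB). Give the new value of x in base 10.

5336

x = 1010111011000
bit 8 is currently 1; toggle it via x ^ (1 << 8) = x ^ 256
→ 1010011011000 = 5336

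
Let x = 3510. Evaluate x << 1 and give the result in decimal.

7020

3510 = 0110110110110
shift left by 1 → 1101101101100 = 7020
(equivalently, 3510 × 2^1 = 3510 × 2)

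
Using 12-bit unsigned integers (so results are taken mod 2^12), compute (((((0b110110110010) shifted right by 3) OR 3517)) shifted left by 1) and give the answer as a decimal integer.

2942

0b110110110010 = 110110110010
→ shifted right by 3 → 000110110110 = 438
3517 = 110110111101
→ OR → 110110111111 = 3519
→ shifted left by 1 (mod 2^12) → 101101111110 = 2942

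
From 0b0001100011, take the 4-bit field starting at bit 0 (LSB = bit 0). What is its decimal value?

v = 0001100011
Shift right by 0: 0001100011
Mask low 4 bits: 0011 = 3

3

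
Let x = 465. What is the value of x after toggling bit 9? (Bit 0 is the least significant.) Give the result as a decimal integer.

977

x = 00111010001
bit 9 is currently 0; toggle it via x ^ (1 << 9) = x ^ 512
→ 01111010001 = 977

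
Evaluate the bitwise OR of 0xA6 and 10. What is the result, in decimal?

0xA6 = 10100110
10 = 00001010
 OR → 10101110 = 174

174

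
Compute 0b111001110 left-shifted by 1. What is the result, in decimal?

924

x = 0111001110
shift left by 1 → 1110011100 = 924
(equivalently, 462 × 2^1 = 462 × 2)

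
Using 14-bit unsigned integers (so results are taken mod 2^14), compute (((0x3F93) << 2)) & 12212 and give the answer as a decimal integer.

0x3F93 = 11111110010011
→ << 2 (mod 2^14) → 11111001001100 = 15948
12212 = 10111110110100
→ & → 10111000000100 = 11780

11780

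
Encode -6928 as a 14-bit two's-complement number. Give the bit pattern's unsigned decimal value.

9456

6928 in 14 bits: 01101100010000
Invert: 10010011101111
Add 1:  10010011110000 = 9456
(Check: 2^14 - 6928 = 16384 - 6928 = 9456.)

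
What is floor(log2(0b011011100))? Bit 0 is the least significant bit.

0b011011100 = 11011100
The topmost 1 is at position 7 (since 2^7 = 128 ≤ 220 < 256).

7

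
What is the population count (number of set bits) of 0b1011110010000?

n = 1011110010000
Count the 1s: 1 + 1 + 1 + 1 + 1 + 1 = 6

6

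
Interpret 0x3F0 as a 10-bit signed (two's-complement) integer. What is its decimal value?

pattern = 1111110000 (MSB is 1 ⇒ negative)
Invert: 0000001111, add 1 → 0000010000 = 16, so the value is -16.
(Equivalently: 1008 - 2^10 = 1008 - 1024 = -16.)

-16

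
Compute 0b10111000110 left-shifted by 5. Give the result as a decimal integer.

x = 0000010111000110
shift left by 5 → 1011100011000000 = 47296
(equivalently, 1478 × 2^5 = 1478 × 32)

47296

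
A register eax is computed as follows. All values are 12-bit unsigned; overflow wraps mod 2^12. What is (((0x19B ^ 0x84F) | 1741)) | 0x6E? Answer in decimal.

0x19B = 000110011011
0x84F = 100001001111
→ ^ → 100111010100 = 2516
1741 = 011011001101
→ | → 111111011101 = 4061
0x6E = 000001101110
→ | → 111111111111 = 4095

4095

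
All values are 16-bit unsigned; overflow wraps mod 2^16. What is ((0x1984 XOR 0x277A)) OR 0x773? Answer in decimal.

16383

0x1984 = 0001100110000100
0x277A = 0010011101111010
→ XOR → 0011111011111110 = 16126
0x773 = 0000011101110011
→ OR → 0011111111111111 = 16383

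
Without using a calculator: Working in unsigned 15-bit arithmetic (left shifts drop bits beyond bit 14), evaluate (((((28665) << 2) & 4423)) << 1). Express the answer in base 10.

28665 = 110111111111001
→ << 2 (mod 2^15) → 011111111100100 = 16356
4423 = 001000101000111
→ & → 001000101000100 = 4420
→ << 1 (mod 2^15) → 010001010001000 = 8840

8840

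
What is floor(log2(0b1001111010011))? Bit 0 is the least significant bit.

12

0b1001111010011 = 1001111010011
The topmost 1 is at position 12 (since 2^12 = 4096 ≤ 5075 < 8192).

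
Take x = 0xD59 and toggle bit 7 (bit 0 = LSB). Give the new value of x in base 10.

3545

x = 110101011001
bit 7 is currently 0; toggle it via x ^ (1 << 7) = x ^ 128
→ 110111011001 = 3545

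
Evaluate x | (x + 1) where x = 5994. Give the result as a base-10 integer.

x = 1011101101010 = 5994
x + 1 = 1011101101011
OR    = 1011101101011 = 5995
(x | (x + 1) sets the lowest cleared bit.)

5995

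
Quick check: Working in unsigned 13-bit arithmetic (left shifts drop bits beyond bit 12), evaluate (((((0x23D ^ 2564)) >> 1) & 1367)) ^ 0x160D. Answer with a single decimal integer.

0x23D = 0001000111101
2564 = 0101000000100
→ ^ → 0100000111001 = 2105
→ >> 1 → 0010000011100 = 1052
1367 = 0010101010111
→ & → 0010000010100 = 1044
0x160D = 1011000001101
→ ^ → 1001000011001 = 4633

4633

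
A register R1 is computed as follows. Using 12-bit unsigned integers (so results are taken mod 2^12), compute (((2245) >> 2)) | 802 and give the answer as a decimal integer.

819

2245 = 100011000101
→ >> 2 → 001000110001 = 561
802 = 001100100010
→ | → 001100110011 = 819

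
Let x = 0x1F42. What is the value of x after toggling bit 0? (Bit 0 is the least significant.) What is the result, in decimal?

8003

x = 1111101000010
bit 0 is currently 0; toggle it via x ^ (1 << 0) = x ^ 1
→ 1111101000011 = 8003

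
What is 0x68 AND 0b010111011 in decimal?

0x68 = 01101000
b = 10111011
AND → 00101000 = 40

40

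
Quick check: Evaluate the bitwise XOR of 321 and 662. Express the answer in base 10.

321 = 0101000001
662 = 1010010110
XOR → 1111010111 = 983

983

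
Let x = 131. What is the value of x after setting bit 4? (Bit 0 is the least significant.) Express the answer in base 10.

x = 0010000011
bit 4 is currently 0; set it via x | (1 << 4) = x | 16
→ 0010010011 = 147

147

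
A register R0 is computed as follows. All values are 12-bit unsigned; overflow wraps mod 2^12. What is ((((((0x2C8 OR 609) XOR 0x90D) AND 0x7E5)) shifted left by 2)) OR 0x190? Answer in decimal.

3984

0x2C8 = 001011001000
609 = 001001100001
→ OR → 001011101001 = 745
0x90D = 100100001101
→ XOR → 101111100100 = 3044
0x7E5 = 011111100101
→ AND → 001111100100 = 996
→ shifted left by 2 (mod 2^12) → 111110010000 = 3984
0x190 = 000110010000
→ OR → 111110010000 = 3984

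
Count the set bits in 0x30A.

4

0x30A = 1100001010
Count the 1s: 1 + 1 + 1 + 1 = 4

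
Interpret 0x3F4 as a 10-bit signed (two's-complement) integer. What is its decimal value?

-12

pattern = 1111110100 (MSB is 1 ⇒ negative)
Invert: 0000001011, add 1 → 0000001100 = 12, so the value is -12.
(Equivalently: 1012 - 2^10 = 1012 - 1024 = -12.)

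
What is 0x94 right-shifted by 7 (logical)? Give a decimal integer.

0x94 = 10010100
shift right by 7 → 00000001 = 1
(equivalently, floor(148 / 128))

1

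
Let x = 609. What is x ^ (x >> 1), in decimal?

849

x = 1001100001 = 609
x>>1 = 0100110000
XOR  = 1101010001 = 849
(x ^ (x >> 1) gives the standard binary-reflected Gray code of x.)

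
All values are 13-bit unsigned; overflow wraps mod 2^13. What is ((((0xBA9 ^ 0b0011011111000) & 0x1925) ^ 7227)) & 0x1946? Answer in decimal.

4354

0xBA9 = 0101110101001
0b0011011111000 = 0011011111000
→ ^ → 0110101010001 = 3409
0x1925 = 1100100100101
→ & → 0100100000001 = 2305
7227 = 1110000111011
→ ^ → 1010100111010 = 5434
0x1946 = 1100101000110
→ & → 1000100000010 = 4354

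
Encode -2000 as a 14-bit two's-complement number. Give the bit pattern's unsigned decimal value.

14384

2000 in 14 bits: 00011111010000
Invert: 11100000101111
Add 1:  11100000110000 = 14384
(Check: 2^14 - 2000 = 16384 - 2000 = 14384.)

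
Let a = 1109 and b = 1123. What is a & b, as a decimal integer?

1109 = 10001010101
1123 = 10001100011
AND → 10001000001 = 1089

1089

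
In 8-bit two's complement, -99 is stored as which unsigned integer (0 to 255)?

99 in 8 bits: 01100011
Invert: 10011100
Add 1:  10011101 = 157
(Check: 2^8 - 99 = 256 - 99 = 157.)

157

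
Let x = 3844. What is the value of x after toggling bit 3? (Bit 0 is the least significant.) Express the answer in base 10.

3852

x = 111100000100
bit 3 is currently 0; toggle it via x ^ (1 << 3) = x ^ 8
→ 111100001100 = 3852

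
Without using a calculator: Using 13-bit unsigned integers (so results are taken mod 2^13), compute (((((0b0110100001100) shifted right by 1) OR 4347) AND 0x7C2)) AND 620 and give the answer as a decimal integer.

0b0110100001100 = 0110100001100
→ shifted right by 1 → 0011010000110 = 1670
4347 = 1000011111011
→ OR → 1011011111111 = 5887
0x7C2 = 0011111000010
→ AND → 0011011000010 = 1730
620 = 0001001101100
→ AND → 0001001000000 = 576

576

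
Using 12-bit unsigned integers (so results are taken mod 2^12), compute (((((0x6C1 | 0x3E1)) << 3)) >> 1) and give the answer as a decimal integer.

1924

0x6C1 = 011011000001
0x3E1 = 001111100001
→ | → 011111100001 = 2017
→ << 3 (mod 2^12) → 111100001000 = 3848
→ >> 1 → 011110000100 = 1924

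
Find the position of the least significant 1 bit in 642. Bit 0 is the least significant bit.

642 = 1010000010
Trailing zeros: 1, so the lowest set bit is bit 1 (value 2).

1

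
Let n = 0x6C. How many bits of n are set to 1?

4

0x6C = 1101100
Count the 1s: 1 + 1 + 1 + 1 = 4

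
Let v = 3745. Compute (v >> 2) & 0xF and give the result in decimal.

v = 111010100001
Shift right by 2: 1110101000
Mask low 4 bits: 1000 = 8

8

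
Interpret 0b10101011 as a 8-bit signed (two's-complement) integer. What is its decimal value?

pattern = 10101011 (MSB is 1 ⇒ negative)
Invert: 01010100, add 1 → 01010101 = 85, so the value is -85.
(Equivalently: 171 - 2^8 = 171 - 256 = -85.)

-85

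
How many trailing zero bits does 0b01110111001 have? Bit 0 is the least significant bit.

0

0b01110111001 = 1110111001
Trailing zeros: 0, so the lowest set bit is bit 0 (value 1).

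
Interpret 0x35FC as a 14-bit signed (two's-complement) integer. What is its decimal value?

pattern = 11010111111100 (MSB is 1 ⇒ negative)
Invert: 00101000000011, add 1 → 00101000000100 = 2564, so the value is -2564.
(Equivalently: 13820 - 2^14 = 13820 - 16384 = -2564.)

-2564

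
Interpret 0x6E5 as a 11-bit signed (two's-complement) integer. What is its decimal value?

-283

pattern = 11011100101 (MSB is 1 ⇒ negative)
Invert: 00100011010, add 1 → 00100011011 = 283, so the value is -283.
(Equivalently: 1765 - 2^11 = 1765 - 2048 = -283.)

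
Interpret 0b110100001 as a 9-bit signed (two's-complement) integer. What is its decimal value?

-95

pattern = 110100001 (MSB is 1 ⇒ negative)
Invert: 001011110, add 1 → 001011111 = 95, so the value is -95.
(Equivalently: 417 - 2^9 = 417 - 512 = -95.)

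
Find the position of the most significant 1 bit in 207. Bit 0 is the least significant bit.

7

207 = 11001111
The topmost 1 is at position 7 (since 2^7 = 128 ≤ 207 < 256).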